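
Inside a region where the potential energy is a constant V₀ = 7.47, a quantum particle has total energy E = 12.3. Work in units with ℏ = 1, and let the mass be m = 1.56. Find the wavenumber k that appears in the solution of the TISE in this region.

With E > V₀ the solution is oscillatory, ψ ∝ e^{±ikx} with k = √(2m(E − V₀))/ℏ.
k = √(2 × 1.56 × 4.83) = 3.882.

k = 3.88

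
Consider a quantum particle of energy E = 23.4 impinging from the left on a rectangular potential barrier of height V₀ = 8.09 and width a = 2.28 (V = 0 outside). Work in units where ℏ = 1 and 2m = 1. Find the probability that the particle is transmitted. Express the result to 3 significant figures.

E > V₀: inside the barrier k₂ = √(2m(E − V₀))/ℏ = 3.913, k₂a = 8.921.
T = [1 + V₀² sin²(k₂a) / (4E(E − V₀))]⁻¹ = 1/1.011 = 0.989.

T = 0.989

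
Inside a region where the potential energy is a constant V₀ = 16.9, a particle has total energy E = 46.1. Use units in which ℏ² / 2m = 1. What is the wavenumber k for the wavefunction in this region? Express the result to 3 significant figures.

k = 5.40

With E > V₀ the solution is oscillatory, ψ ∝ e^{±ikx} with k = √(2m(E − V₀))/ℏ.
k = √(2 × 0.5 × 29.2) = 5.404.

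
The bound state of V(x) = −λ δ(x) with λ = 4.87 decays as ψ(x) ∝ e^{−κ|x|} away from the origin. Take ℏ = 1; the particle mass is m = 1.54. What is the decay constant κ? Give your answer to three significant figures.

κ = 7.50

Integrate −(ℏ²/2m)ψ'' − λδ(x)ψ = Eψ from −ε to +ε: the ψ'' term gives ψ'(0⁺) − ψ'(0⁻) and the δ term gives −(2mλ/ℏ²)ψ(0).
With ψ ∝ e^{−κ|x|} this yields −2κ = −2mλ/ℏ², so κ = mλ/ℏ² = 7.500.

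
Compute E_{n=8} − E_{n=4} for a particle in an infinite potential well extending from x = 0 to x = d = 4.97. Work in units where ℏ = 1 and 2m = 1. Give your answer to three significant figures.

E_n = n²π²ℏ²/(2md²), so ΔE = (8² − 4²) π²ℏ²/(2md²).
ΔE = 48 × π² / (2 × 0.5 × 4.97²) = 19.18.

ΔE = 19.2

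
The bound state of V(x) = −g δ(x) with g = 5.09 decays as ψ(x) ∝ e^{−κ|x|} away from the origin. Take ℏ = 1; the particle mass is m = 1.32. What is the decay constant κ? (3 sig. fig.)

Integrate −(ℏ²/2m)ψ'' − gδ(x)ψ = Eψ from −ε to +ε: the ψ'' term gives ψ'(0⁺) − ψ'(0⁻) and the δ term gives −(2mg/ℏ²)ψ(0).
With ψ ∝ e^{−κ|x|} this yields −2κ = −2mg/ℏ², so κ = mg/ℏ² = 6.719.

κ = 6.72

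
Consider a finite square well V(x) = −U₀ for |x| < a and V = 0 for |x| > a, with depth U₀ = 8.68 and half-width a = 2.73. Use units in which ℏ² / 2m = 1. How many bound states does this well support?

N = 6

The dimensionless depth is z₀ = a√(2mU₀)/ℏ = 2.73 × √(8.680) = 8.043.
The even/odd transcendental equations gain one root per π/2 in z₀, giving N = 1 + ⌊2z₀/π⌋ = 1 + ⌊5.120⌋ = 6.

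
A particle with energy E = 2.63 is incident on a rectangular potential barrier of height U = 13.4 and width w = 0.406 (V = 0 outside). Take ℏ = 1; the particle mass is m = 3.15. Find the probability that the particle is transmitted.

T = 0.00314

Since E < U the interior solution is evanescent with decay constant κ = √(2m(U − E))/ℏ = 8.237.
κw = 3.344, sinh(κw) = 14.15.
Matching ψ, ψ′ at both faces gives T = [1 + U² sinh²(κw) / (4E(U − E))]⁻¹ = 1/318.4 = 0.00314.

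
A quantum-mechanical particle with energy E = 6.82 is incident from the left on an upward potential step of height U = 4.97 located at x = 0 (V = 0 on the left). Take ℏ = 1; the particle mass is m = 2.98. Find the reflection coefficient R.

On each side the TISE gives plane waves with k = √(2m(E − V))/ℏ: k₁ = √(2·2.98·6.82) = 6.376, k₂ = √(2·2.98·1.85) = 3.321.
Matching ψ and ψ′ at x = 0 gives r = (k₁ − k₂)/(k₁ + k₂), so R = r² = 0.09927 and T = 1 − R = 0.9007.

R = 0.0993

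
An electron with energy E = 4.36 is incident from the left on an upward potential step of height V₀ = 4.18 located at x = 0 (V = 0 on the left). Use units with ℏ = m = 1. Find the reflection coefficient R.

The wavenumbers are k₁ = √(2mE)/ℏ = 2.953 on the left and k₂ = √(2m(E − V₀))/ℏ = 0.6000 on the right.
Matching ψ and ψ′ at x = 0 gives r = (k₁ − k₂)/(k₁ + k₂), so R = r² = 0.4386 and T = 1 − R = 0.5614.

R = 0.439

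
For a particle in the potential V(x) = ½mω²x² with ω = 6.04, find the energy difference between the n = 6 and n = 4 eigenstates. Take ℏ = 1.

ΔE = 12.1

E_n = ℏω(n + ½), so ΔE = (6 − 4) ℏω = 2 × 6.04 = 12.08.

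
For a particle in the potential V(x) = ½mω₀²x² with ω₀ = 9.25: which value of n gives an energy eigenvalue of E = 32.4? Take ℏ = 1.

n = 3

E_n = ℏω₀(n + ½) ⇒ n = E/(ℏω₀) − ½ = 32.4/9.25 − 0.5 = 3.003 → n = 3.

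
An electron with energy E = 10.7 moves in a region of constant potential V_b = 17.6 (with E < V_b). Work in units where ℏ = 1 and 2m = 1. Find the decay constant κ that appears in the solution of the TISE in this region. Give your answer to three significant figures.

κ = 2.63

Since E < V_b the TISE in this region is ψ'' = κ²ψ with κ = √(2m(V_b − E))/ℏ.
κ = √(2 × 0.5 × 6.9) = 2.627.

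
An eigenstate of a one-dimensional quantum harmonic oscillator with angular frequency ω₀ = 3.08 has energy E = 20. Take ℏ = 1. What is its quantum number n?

Invert E_n = (n + ½)ℏω₀: n = E/ℏω₀ − ½ = 5.994, so n = 6.

n = 6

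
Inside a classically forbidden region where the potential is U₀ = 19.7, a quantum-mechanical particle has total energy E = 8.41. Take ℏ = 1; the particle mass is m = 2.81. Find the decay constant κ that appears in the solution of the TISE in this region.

κ = 7.97

Since E < U₀ the TISE in this region is ψ'' = κ²ψ with κ = √(2m(U₀ − E))/ℏ.
κ = √(2 × 2.81 × 11.29) = 7.966.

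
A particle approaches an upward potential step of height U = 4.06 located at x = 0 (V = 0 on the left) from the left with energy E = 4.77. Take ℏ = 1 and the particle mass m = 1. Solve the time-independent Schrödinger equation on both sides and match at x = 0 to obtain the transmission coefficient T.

T = 0.804

On each side the TISE gives plane waves with k = √(2m(E − V))/ℏ: k₁ = √(2·1·4.77) = 3.089, k₂ = √(2·1·0.71) = 1.192.
Continuity of ψ and ψ′ at the step yields the reflection amplitude r = (k₁ − k₂)/(k₁ + k₂) = 0.4432; thus R = |r|² = 0.1964, T = 0.8036.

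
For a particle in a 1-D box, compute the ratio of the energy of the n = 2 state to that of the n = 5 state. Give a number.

E_n = n²π²ℏ²/(2mL²) so the ratio is n₂²/n₁² = 4/25 = 0.16.

0.16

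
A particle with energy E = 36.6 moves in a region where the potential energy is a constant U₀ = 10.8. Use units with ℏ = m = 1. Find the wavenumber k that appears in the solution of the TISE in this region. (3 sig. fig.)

With E > U₀ the solution is oscillatory, ψ ∝ e^{±ikx} with k = √(2m(E − U₀))/ℏ.
k = √(2 × 1 × 25.8) = 7.183.

k = 7.18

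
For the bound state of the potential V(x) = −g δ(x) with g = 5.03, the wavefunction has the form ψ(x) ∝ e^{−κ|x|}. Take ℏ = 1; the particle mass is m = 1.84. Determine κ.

Integrate −(ℏ²/2m)ψ'' − gδ(x)ψ = Eψ from −ε to +ε: the ψ'' term gives ψ'(0⁺) − ψ'(0⁻) and the δ term gives −(2mg/ℏ²)ψ(0).
With ψ ∝ e^{−κ|x|} this yields −2κ = −2mg/ℏ², so κ = mg/ℏ² = 9.255.

κ = 9.26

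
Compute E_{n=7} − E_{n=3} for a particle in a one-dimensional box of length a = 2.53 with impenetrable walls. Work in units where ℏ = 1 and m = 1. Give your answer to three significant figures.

ΔE = 30.8

E_n = n²π²ℏ²/(2ma²), so ΔE = (7² − 3²) π²ℏ²/(2ma²).
ΔE = 40 × π² / (2 × 1 × 2.53²) = 30.84.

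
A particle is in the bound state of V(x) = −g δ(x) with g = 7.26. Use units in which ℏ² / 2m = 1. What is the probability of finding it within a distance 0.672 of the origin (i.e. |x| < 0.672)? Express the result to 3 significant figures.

The normalised bound state is ψ = √κ e^{−κ|x|} with κ = mg/ℏ² = 3.630.
P(|x| < d) = ∫_{−d}^{d} κ e^{−2κ|x|} dx = 1 − e^{−2κd} = 1 − e^{−4.879} = 0.9924.

P = 0.992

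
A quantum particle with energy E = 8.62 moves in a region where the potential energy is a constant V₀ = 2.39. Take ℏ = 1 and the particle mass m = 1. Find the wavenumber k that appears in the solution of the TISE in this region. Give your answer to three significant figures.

With E > V₀ the solution is oscillatory, ψ ∝ e^{±ikx} with k = √(2m(E − V₀))/ℏ.
k = √(2 × 1 × 6.23) = 3.530.

k = 3.53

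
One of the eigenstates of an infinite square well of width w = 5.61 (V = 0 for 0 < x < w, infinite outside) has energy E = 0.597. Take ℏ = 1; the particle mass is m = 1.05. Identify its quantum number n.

n = 2

From E_n = n²π²ℏ²/(2mw²) invert to n = √(2mw²E)/(πℏ).
n = (5.61/π) × √(2 × 1.05 × 0.597) = 1.999 → n = 2.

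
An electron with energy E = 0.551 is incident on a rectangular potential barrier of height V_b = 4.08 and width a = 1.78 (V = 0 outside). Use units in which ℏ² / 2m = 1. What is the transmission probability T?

E < V_b: inside the barrier ψ ∝ e^{±κx} with κ = √(2m(V_b − E))/ℏ = 1.879.
κa = 3.344, sinh(κa) = 14.15.
Matching ψ, ψ′ at both faces gives T = [1 + V_b² sinh²(κa) / (4E(V_b − E))]⁻¹ = 1/429.3 = 0.00233.

T = 0.00233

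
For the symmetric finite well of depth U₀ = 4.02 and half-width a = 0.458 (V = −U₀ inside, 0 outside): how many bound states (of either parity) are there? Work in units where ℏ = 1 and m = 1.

N = 1

Define the well-strength parameter z₀ = (a/ℏ)√(2mU₀) = 0.458 × √(2·1·4.02) = 1.299.
A new bound state (alternating even/odd) appears each time z₀ passes a multiple of π/2, so N = ⌊2z₀/π⌋ + 1 = ⌊0.8267⌋ + 1 = 1.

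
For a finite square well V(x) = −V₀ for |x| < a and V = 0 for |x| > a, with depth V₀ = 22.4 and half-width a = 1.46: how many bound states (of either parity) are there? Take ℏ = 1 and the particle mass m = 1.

N = 7

The dimensionless depth is z₀ = a√(2mV₀)/ℏ = 1.46 × √(44.80) = 9.772.
A new bound state (alternating even/odd) appears each time z₀ passes a multiple of π/2, so N = ⌊2z₀/π⌋ + 1 = ⌊6.221⌋ + 1 = 7.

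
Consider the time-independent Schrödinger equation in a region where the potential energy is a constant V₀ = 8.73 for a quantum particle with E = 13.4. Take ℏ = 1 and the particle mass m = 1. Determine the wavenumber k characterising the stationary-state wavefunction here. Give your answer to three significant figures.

With E > V₀ the solution is oscillatory, ψ ∝ e^{±ikx} with k = √(2m(E − V₀))/ℏ.
k = √(2 × 1 × 4.67) = 3.056.

k = 3.06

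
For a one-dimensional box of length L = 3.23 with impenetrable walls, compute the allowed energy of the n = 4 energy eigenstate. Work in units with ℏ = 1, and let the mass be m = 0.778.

Requiring ψ(0) = ψ(L) = 0 quantises k = nπ/L, hence E_n = ℏ²k²/2m = n²π²ℏ²/(2mL²).
E_4 = 4² × π² / (2 × 0.778 × 3.23²) = 9.728.

E = 9.73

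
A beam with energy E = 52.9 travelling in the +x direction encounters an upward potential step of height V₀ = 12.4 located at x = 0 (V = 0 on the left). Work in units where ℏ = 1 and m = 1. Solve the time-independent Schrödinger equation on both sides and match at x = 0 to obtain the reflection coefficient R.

On each side the TISE gives plane waves with k = √(2m(E − V))/ℏ: k₁ = √(2·1·52.9) = 10.29, k₂ = √(2·1·40.5) = 9.000.
Continuity of ψ and ψ′ at the step yields the reflection amplitude r = (k₁ − k₂)/(k₁ + k₂) = 0.06668; thus R = |r|² = 0.004446, T = 0.9956.

R = 0.00445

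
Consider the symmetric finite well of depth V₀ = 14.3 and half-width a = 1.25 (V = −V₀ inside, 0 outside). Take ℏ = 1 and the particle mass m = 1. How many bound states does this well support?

Define the well-strength parameter z₀ = (a/ℏ)√(2mV₀) = 1.25 × √(2·1·14.3) = 6.685.
The even/odd transcendental equations gain one root per π/2 in z₀, giving N = 1 + ⌊2z₀/π⌋ = 1 + ⌊4.256⌋ = 5.

N = 5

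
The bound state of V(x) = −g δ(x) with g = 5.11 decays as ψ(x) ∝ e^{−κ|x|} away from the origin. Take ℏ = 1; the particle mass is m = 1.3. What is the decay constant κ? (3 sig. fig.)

κ = 6.64

Integrating the TISE across x = 0 gives the cusp condition ψ'(0⁺) − ψ'(0⁻) = −(2mg/ℏ²)ψ(0).
With ψ ∝ e^{−κ|x|} this yields −2κ = −2mg/ℏ², so κ = mg/ℏ² = 6.643.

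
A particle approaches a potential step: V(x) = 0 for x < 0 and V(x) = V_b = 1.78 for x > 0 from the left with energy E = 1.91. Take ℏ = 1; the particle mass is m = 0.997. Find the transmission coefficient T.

T = 0.656

The wavenumbers are k₁ = √(2mE)/ℏ = 1.952 on the left and k₂ = √(2m(E − V_b))/ℏ = 0.5091 on the right.
Matching ψ and ψ′ at x = 0 gives r = (k₁ − k₂)/(k₁ + k₂), so R = r² = 0.3436 and T = 1 − R = 0.6564.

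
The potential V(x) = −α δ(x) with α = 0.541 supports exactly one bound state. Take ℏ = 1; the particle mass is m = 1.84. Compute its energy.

E = -0.269

For x ≠ 0 the bound state is ψ ∝ e^{−κ|x|}; integrating the TISE across the delta gives the cusp condition 2κ = 2mα/ℏ², so κ = 0.9954.
Then E = −ℏ²κ²/(2m) = −mα²/(2ℏ²) = -0.2693.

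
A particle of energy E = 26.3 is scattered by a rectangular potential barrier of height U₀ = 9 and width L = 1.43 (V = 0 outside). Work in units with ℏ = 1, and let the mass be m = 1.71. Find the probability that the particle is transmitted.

T = 0.957

Above the barrier the interior wavenumber is k₂ = √(2m(E − U₀))/ℏ = 7.692, giving phase k₂L = 11.00.
Matching at both interfaces gives T⁻¹ = 1 + U₀² sin²(k₂L) / [4E(E − U₀)] = 1.045, hence T = 0.957.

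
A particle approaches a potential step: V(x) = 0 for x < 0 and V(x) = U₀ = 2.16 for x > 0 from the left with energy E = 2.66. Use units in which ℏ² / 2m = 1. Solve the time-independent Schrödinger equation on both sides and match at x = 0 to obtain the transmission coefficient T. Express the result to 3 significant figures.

The wavenumbers are k₁ = √(2mE)/ℏ = 1.631 on the left and k₂ = √(2m(E − U₀))/ℏ = 0.7071 on the right.
Matching ψ and ψ′ at x = 0 gives r = (k₁ − k₂)/(k₁ + k₂), so R = r² = 0.1561 and T = 1 − R = 0.8439.

T = 0.844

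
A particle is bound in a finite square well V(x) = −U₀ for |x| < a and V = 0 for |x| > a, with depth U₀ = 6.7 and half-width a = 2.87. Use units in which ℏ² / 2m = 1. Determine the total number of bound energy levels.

Define the well-strength parameter z₀ = (a/ℏ)√(2mU₀) = 2.87 × √(2·0.5·6.7) = 7.429.
A new bound state (alternating even/odd) appears each time z₀ passes a multiple of π/2, so N = ⌊2z₀/π⌋ + 1 = ⌊4.729⌋ + 1 = 5.

N = 5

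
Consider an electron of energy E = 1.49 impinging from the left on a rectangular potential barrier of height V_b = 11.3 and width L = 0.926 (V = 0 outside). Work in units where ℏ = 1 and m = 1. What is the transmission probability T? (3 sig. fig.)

Since E < V_b the interior solution is evanescent with decay constant κ = √(2m(V_b − E))/ℏ = 4.429.
κL = 4.102, sinh(κL) = 30.21.
Matching ψ, ψ′ at both faces gives T = [1 + V_b² sinh²(κL) / (4E(V_b − E))]⁻¹ = 1/1994 = 0.000501.

T = 0.000501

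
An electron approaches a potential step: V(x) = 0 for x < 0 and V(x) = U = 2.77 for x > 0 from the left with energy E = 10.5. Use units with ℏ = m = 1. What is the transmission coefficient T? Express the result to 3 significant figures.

The wavenumbers are k₁ = √(2mE)/ℏ = 4.583 on the left and k₂ = √(2m(E − U))/ℏ = 3.932 on the right.
Continuity of ψ and ψ′ at the step yields the reflection amplitude r = (k₁ − k₂)/(k₁ + k₂) = 0.07642; thus R = |r|² = 0.005840, T = 0.9942.

T = 0.994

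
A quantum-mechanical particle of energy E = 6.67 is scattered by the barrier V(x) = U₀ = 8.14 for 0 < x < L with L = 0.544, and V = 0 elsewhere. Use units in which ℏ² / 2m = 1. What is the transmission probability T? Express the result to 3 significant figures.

E < U₀: inside the barrier ψ ∝ e^{±κx} with κ = √(2m(U₀ − E))/ℏ = 1.212.
κL = 0.6596, sinh(κL) = 0.7084.
Matching ψ, ψ′ at both faces gives T = [1 + U₀² sinh²(κL) / (4E(U₀ − E))]⁻¹ = 1/1.848 = 0.541.

T = 0.541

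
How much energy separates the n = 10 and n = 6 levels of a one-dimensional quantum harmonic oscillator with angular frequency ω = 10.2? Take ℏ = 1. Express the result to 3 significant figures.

E_n = ℏω(n + ½), so ΔE = (10 − 6) ℏω = 4 × 10.2 = 40.80.

ΔE = 40.8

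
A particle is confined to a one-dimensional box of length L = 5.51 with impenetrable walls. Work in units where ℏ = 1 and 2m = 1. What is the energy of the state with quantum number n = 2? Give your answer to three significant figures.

The infinite-well eigenfunctions ψ_n = √(2/L) sin(nπx/L) vanish at both walls, giving E_n = n²π²ℏ²/(2mL²).
E_2 = 2² × π² / (2 × 0.5 × 5.51²) = 1.300.

E = 1.30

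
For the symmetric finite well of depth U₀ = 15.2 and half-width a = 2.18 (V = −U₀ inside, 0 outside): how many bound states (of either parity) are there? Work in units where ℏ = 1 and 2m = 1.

N = 6

The dimensionless depth is z₀ = a√(2mU₀)/ℏ = 2.18 × √(15.20) = 8.499.
The even/odd transcendental equations gain one root per π/2 in z₀, giving N = 1 + ⌊2z₀/π⌋ = 1 + ⌊5.411⌋ = 6.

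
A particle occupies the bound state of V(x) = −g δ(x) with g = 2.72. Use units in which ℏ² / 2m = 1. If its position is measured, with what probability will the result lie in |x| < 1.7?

P = 0.990

The normalised bound state is ψ = √κ e^{−κ|x|} with κ = mg/ℏ² = 1.360.
P(|x| < d) = ∫_{−d}^{d} κ e^{−2κ|x|} dx = 1 − e^{−2κd} = 1 − e^{−4.624} = 0.9902.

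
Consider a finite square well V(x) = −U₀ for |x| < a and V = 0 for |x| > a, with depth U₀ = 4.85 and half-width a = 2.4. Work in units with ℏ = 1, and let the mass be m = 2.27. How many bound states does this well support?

The dimensionless depth is z₀ = a√(2mU₀)/ℏ = 2.4 × √(22.02) = 11.26.
A new bound state (alternating even/odd) appears each time z₀ passes a multiple of π/2, so N = ⌊2z₀/π⌋ + 1 = ⌊7.170⌋ + 1 = 8.

N = 8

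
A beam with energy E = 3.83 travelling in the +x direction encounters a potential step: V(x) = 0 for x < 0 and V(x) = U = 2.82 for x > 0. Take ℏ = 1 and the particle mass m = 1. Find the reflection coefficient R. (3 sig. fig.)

R = 0.103

On each side the TISE gives plane waves with k = √(2m(E − V))/ℏ: k₁ = √(2·1·3.83) = 2.768, k₂ = √(2·1·1.01) = 1.421.
Continuity of ψ and ψ′ at the step yields the reflection amplitude r = (k₁ − k₂)/(k₁ + k₂) = 0.3214; thus R = |r|² = 0.1033, T = 0.8967.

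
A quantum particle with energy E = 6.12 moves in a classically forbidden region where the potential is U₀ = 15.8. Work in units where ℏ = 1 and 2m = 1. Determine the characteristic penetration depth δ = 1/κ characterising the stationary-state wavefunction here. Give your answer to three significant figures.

Since E < U₀ the TISE in this region is ψ'' = κ²ψ with κ = √(2m(U₀ − E))/ℏ.
κ = √(2 × 0.5 × 9.68) = 3.111. The penetration depth is δ = 1/κ = 0.321.

δ = 0.321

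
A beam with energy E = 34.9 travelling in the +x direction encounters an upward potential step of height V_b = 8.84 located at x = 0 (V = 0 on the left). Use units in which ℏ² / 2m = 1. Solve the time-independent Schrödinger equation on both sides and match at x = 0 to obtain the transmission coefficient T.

The wavenumbers are k₁ = √(2mE)/ℏ = 5.908 on the left and k₂ = √(2m(E − V_b))/ℏ = 5.105 on the right.
Continuity of ψ and ψ′ at the step yields the reflection amplitude r = (k₁ − k₂)/(k₁ + k₂) = 0.07289; thus R = |r|² = 0.005313, T = 0.9947.

T = 0.995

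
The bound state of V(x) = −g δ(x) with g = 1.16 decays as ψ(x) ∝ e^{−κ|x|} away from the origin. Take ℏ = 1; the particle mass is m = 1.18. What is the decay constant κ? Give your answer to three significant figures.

Integrating the TISE across x = 0 gives the cusp condition ψ'(0⁺) − ψ'(0⁻) = −(2mg/ℏ²)ψ(0).
With ψ ∝ e^{−κ|x|} this yields −2κ = −2mg/ℏ², so κ = mg/ℏ² = 1.369.

κ = 1.37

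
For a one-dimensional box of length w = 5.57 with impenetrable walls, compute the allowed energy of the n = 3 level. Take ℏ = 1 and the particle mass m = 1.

E = 1.43

The infinite-well eigenfunctions ψ_n = √(2/w) sin(nπx/w) vanish at both walls, giving E_n = n²π²ℏ²/(2mw²).
E_3 = 3² × π² / (2 × 1 × 5.57²) = 1.432.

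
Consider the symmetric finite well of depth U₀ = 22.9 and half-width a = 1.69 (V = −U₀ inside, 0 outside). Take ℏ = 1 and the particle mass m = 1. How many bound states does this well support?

N = 8

Define the well-strength parameter z₀ = (a/ℏ)√(2mU₀) = 1.69 × √(2·1·22.9) = 11.44.
A new bound state (alternating even/odd) appears each time z₀ passes a multiple of π/2, so N = ⌊2z₀/π⌋ + 1 = ⌊7.281⌋ + 1 = 8.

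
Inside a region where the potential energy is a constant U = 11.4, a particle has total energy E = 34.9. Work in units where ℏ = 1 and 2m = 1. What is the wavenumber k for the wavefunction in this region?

k = 4.85

With E > U the solution is oscillatory, ψ ∝ e^{±ikx} with k = √(2m(E − U))/ℏ.
k = √(2 × 0.5 × 23.5) = 4.848.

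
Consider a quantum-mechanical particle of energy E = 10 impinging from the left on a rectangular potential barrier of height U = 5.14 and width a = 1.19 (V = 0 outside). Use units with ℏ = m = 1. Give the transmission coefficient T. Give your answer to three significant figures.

Above the barrier the interior wavenumber is k₂ = √(2m(E − U))/ℏ = 3.118, giving phase k₂a = 3.710.
Matching at both interfaces gives T⁻¹ = 1 + U² sin²(k₂a) / [4E(E − U)] = 1.039, hence T = 0.962.

T = 0.962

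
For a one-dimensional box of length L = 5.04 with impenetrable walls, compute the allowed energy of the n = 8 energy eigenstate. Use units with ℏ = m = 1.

Requiring ψ(0) = ψ(L) = 0 quantises k = nπ/L, hence E_n = ℏ²k²/2m = n²π²ℏ²/(2mL²).
E_8 = 8² × π² / (2 × 1 × 5.04²) = 12.43.

E = 12.4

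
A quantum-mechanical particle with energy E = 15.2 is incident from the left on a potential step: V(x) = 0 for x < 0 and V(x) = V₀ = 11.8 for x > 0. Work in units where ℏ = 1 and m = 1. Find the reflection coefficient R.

The wavenumbers are k₁ = √(2mE)/ℏ = 5.514 on the left and k₂ = √(2m(E − V₀))/ℏ = 2.608 on the right.
Continuity of ψ and ψ′ at the step yields the reflection amplitude r = (k₁ − k₂)/(k₁ + k₂) = 0.3578; thus R = |r|² = 0.1280, T = 0.8720.

R = 0.128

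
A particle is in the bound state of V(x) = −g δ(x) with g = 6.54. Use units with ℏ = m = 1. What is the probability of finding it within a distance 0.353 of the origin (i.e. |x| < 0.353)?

P = 0.990

The normalised bound state is ψ = √κ e^{−κ|x|} with κ = mg/ℏ² = 6.540.
P(|x| < d) = ∫_{−d}^{d} κ e^{−2κ|x|} dx = 1 − e^{−2κd} = 1 − e^{−4.617} = 0.9901.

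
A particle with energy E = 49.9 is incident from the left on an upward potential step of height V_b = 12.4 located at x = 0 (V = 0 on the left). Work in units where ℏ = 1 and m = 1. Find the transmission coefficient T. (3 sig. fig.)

T = 0.995

The wavenumbers are k₁ = √(2mE)/ℏ = 9.990 on the left and k₂ = √(2m(E − V_b))/ℏ = 8.660 on the right.
Continuity of ψ and ψ′ at the step yields the reflection amplitude r = (k₁ − k₂)/(k₁ + k₂) = 0.07130; thus R = |r|² = 0.005084, T = 0.9949.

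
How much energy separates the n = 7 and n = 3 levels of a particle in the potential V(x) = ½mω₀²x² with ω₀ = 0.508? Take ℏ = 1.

E_n = ℏω₀(n + ½), so ΔE = (7 − 3) ℏω₀ = 4 × 0.508 = 2.032.

ΔE = 2.03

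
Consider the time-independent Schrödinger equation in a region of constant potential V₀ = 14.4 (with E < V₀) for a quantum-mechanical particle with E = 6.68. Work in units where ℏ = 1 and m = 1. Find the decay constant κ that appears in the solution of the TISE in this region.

Since E < V₀ the TISE in this region is ψ'' = κ²ψ with κ = √(2m(V₀ − E))/ℏ.
κ = √(2 × 1 × 7.72) = 3.929.

κ = 3.93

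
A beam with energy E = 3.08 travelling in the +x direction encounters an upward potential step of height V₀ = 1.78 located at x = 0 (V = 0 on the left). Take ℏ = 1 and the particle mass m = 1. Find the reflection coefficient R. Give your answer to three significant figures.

R = 0.0451

On each side the TISE gives plane waves with k = √(2m(E − V))/ℏ: k₁ = √(2·1·3.08) = 2.482, k₂ = √(2·1·1.3) = 1.612.
Matching ψ and ψ′ at x = 0 gives r = (k₁ − k₂)/(k₁ + k₂), so R = r² = 0.04510 and T = 1 − R = 0.9549.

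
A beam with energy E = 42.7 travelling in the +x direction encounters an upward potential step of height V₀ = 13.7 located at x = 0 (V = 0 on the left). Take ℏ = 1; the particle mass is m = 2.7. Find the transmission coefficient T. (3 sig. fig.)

T = 0.991

On each side the TISE gives plane waves with k = √(2m(E − V))/ℏ: k₁ = √(2·2.7·42.7) = 15.18, k₂ = √(2·2.7·29) = 12.51.
Continuity of ψ and ψ′ at the step yields the reflection amplitude r = (k₁ − k₂)/(k₁ + k₂) = 0.09643; thus R = |r|² = 0.009298, T = 0.9907.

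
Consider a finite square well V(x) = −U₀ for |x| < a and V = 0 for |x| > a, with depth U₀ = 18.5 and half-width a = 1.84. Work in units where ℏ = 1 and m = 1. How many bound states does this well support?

N = 8

The dimensionless depth is z₀ = a√(2mU₀)/ℏ = 1.84 × √(37.00) = 11.19.
The even/odd transcendental equations gain one root per π/2 in z₀, giving N = 1 + ⌊2z₀/π⌋ = 1 + ⌊7.125⌋ = 8.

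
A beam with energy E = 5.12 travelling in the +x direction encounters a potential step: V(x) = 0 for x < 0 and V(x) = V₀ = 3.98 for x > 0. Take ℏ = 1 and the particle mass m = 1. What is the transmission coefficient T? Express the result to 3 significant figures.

T = 0.871

On each side the TISE gives plane waves with k = √(2m(E − V))/ℏ: k₁ = √(2·1·5.12) = 3.200, k₂ = √(2·1·1.14) = 1.510.
Continuity of ψ and ψ′ at the step yields the reflection amplitude r = (k₁ − k₂)/(k₁ + k₂) = 0.3588; thus R = |r|² = 0.1288, T = 0.8712.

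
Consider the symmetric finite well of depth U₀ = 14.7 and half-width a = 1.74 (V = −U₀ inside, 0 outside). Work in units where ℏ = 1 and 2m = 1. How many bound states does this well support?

The dimensionless depth is z₀ = a√(2mU₀)/ℏ = 1.74 × √(14.70) = 6.671.
The even/odd transcendental equations gain one root per π/2 in z₀, giving N = 1 + ⌊2z₀/π⌋ = 1 + ⌊4.247⌋ = 5.

N = 5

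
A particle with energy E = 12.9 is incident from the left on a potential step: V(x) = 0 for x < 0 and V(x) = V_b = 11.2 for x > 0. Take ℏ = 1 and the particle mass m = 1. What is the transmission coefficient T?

On each side the TISE gives plane waves with k = √(2m(E − V))/ℏ: k₁ = √(2·1·12.9) = 5.079, k₂ = √(2·1·1.7) = 1.844.
Matching ψ and ψ′ at x = 0 gives r = (k₁ − k₂)/(k₁ + k₂), so R = r² = 0.2184 and T = 1 − R = 0.7816.

T = 0.782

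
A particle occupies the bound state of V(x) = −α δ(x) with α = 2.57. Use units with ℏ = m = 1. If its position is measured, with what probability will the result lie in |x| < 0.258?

P = 0.734

The normalised bound state is ψ = √κ e^{−κ|x|} with κ = mα/ℏ² = 2.570.
P(|x| < d) = ∫_{−d}^{d} κ e^{−2κ|x|} dx = 1 − e^{−2κd} = 1 − e^{−1.326} = 0.7345.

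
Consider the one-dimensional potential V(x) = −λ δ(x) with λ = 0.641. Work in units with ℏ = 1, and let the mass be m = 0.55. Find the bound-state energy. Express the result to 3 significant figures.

The bound state is ψ(x) = √κ e^{−κ|x|}. The derivative jump ψ'(0⁺) − ψ'(0⁻) = −(2mλ/ℏ²)ψ(0) fixes κ = mλ/ℏ² = 0.3526.
Then E = −ℏ²κ²/(2m) = −mλ²/(2ℏ²) = -0.1130.

E = -0.113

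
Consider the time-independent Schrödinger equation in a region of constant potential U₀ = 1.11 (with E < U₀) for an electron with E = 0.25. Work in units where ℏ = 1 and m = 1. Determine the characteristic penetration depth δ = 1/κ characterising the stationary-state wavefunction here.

δ = 0.762

Since E < U₀ the TISE in this region is ψ'' = κ²ψ with κ = √(2m(U₀ − E))/ℏ.
κ = √(2 × 1 × 0.86) = 1.311. The penetration depth is δ = 1/κ = 0.762.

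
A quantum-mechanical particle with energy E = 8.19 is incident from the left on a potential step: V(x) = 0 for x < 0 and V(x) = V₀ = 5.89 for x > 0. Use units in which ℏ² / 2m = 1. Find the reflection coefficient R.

R = 0.0944

The wavenumbers are k₁ = √(2mE)/ℏ = 2.862 on the left and k₂ = √(2m(E − V₀))/ℏ = 1.517 on the right.
Matching ψ and ψ′ at x = 0 gives r = (k₁ − k₂)/(k₁ + k₂), so R = r² = 0.09440 and T = 1 − R = 0.9056.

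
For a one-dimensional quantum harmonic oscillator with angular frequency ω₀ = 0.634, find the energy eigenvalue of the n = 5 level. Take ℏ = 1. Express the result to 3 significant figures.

E = 3.49

Using E_n = (n + ½)ℏω₀: E_5 = 5.5 × 0.634 = 3.487.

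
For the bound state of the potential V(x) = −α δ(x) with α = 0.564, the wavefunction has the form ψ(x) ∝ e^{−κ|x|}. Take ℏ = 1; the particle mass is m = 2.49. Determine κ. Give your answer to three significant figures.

κ = 1.40

Integrating the TISE across x = 0 gives the cusp condition ψ'(0⁺) − ψ'(0⁻) = −(2mα/ℏ²)ψ(0).
With ψ ∝ e^{−κ|x|} this yields −2κ = −2mα/ℏ², so κ = mα/ℏ² = 1.404.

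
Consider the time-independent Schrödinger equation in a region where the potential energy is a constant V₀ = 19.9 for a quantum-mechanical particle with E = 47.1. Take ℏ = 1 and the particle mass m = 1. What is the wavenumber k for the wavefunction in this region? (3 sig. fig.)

With E > V₀ the solution is oscillatory, ψ ∝ e^{±ikx} with k = √(2m(E − V₀))/ℏ.
k = √(2 × 1 × 27.2) = 7.376.

k = 7.38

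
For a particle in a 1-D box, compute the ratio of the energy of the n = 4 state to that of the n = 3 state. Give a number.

E_n = n²π²ℏ²/(2mL²) so the ratio is n₂²/n₁² = 16/9 = 1.77778.

1.77778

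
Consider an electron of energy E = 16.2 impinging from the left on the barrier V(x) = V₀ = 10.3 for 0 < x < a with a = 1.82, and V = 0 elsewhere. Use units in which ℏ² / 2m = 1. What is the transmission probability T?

T = 0.797

E > V₀: inside the barrier k₂ = √(2m(E − V₀))/ℏ = 2.429, k₂a = 4.421.
T = [1 + V₀² sin²(k₂a) / (4E(E − V₀))]⁻¹ = 1/1.255 = 0.797.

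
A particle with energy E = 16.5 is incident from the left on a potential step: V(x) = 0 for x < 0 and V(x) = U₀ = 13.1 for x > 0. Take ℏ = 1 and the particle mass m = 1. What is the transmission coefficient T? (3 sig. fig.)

T = 0.859

On each side the TISE gives plane waves with k = √(2m(E − V))/ℏ: k₁ = √(2·1·16.5) = 5.745, k₂ = √(2·1·3.4) = 2.608.
Matching ψ and ψ′ at x = 0 gives r = (k₁ − k₂)/(k₁ + k₂), so R = r² = 0.1411 and T = 1 − R = 0.8589.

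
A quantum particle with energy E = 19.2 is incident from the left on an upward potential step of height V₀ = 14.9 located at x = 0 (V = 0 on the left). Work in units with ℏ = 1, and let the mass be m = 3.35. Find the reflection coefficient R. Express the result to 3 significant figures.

R = 0.128

The wavenumbers are k₁ = √(2mE)/ℏ = 11.34 on the left and k₂ = √(2m(E − V₀))/ℏ = 5.367 on the right.
Matching ψ and ψ′ at x = 0 gives r = (k₁ − k₂)/(k₁ + k₂), so R = r² = 0.1278 and T = 1 − R = 0.8722.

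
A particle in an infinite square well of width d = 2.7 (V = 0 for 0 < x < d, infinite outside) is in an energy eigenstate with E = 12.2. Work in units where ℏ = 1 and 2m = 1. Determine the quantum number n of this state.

From E_n = n²π²ℏ²/(2md²) invert to n = √(2md²E)/(πℏ).
n = (2.7/π) × √(2 × 0.5 × 12.2) = 3.002 → n = 3.

n = 3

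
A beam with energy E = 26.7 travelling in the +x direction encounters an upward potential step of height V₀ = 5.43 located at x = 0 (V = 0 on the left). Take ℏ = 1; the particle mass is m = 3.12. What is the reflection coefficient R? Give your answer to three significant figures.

R = 0.00322

The wavenumbers are k₁ = √(2mE)/ℏ = 12.91 on the left and k₂ = √(2m(E − V₀))/ℏ = 11.52 on the right.
Continuity of ψ and ψ′ at the step yields the reflection amplitude r = (k₁ − k₂)/(k₁ + k₂) = 0.05678; thus R = |r|² = 0.003224, T = 0.9968.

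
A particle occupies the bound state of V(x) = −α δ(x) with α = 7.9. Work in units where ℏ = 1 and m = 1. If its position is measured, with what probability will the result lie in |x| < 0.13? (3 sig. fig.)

The normalised bound state is ψ = √κ e^{−κ|x|} with κ = mα/ℏ² = 7.900.
P(|x| < d) = ∫_{−d}^{d} κ e^{−2κ|x|} dx = 1 − e^{−2κd} = 1 − e^{−2.054} = 0.8718.

P = 0.872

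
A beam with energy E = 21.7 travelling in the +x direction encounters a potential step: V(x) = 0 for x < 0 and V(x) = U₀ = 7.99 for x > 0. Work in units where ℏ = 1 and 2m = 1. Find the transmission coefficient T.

T = 0.987

On each side the TISE gives plane waves with k = √(2m(E − V))/ℏ: k₁ = √(2·½·21.7) = 4.658, k₂ = √(2·½·13.71) = 3.703.
Matching ψ and ψ′ at x = 0 gives r = (k₁ − k₂)/(k₁ + k₂), so R = r² = 0.01306 and T = 1 − R = 0.9869.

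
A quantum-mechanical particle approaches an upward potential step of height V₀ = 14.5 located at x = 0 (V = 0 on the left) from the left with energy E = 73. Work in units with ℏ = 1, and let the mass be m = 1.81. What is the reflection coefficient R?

On each side the TISE gives plane waves with k = √(2m(E − V))/ℏ: k₁ = √(2·1.81·73) = 16.26, k₂ = √(2·1.81·58.5) = 14.55.
Matching ψ and ψ′ at x = 0 gives r = (k₁ − k₂)/(k₁ + k₂), so R = r² = 0.003058 and T = 1 − R = 0.9969.

R = 0.00306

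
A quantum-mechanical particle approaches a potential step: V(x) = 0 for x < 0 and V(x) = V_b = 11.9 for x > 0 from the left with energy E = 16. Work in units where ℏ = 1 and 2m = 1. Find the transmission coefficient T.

On each side the TISE gives plane waves with k = √(2m(E − V))/ℏ: k₁ = √(2·½·16) = 4.000, k₂ = √(2·½·4.1) = 2.025.
Matching ψ and ψ′ at x = 0 gives r = (k₁ − k₂)/(k₁ + k₂), so R = r² = 0.1075 and T = 1 − R = 0.8925.

T = 0.893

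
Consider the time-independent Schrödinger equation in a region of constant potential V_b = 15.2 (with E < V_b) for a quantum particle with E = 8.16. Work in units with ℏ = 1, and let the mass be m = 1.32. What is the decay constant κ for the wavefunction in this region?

Since E < V_b the TISE in this region is ψ'' = κ²ψ with κ = √(2m(V_b − E))/ℏ.
κ = √(2 × 1.32 × 7.04) = 4.311.

κ = 4.31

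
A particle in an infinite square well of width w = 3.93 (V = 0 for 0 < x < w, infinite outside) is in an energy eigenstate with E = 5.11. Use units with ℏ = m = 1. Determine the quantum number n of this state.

For an infinite well E_n = n²π²ℏ²/(2mw²), so n = (w/πℏ)√(2mE).
n = (3.93/π) × √(2 × 1 × 5.11) = 3.999 → n = 4.

n = 4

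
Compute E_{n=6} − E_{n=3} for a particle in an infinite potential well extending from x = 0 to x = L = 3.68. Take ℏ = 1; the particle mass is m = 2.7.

E_n = n²π²ℏ²/(2mL²), so ΔE = (6² − 3²) π²ℏ²/(2mL²).
ΔE = 27 × π² / (2 × 2.7 × 3.68²) = 3.644.

ΔE = 3.64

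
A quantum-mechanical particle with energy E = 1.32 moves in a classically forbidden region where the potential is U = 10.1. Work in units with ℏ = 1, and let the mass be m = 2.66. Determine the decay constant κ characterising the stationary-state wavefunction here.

Since E < U the TISE in this region is ψ'' = κ²ψ with κ = √(2m(U − E))/ℏ.
κ = √(2 × 2.66 × 8.78) = 6.834.

κ = 6.83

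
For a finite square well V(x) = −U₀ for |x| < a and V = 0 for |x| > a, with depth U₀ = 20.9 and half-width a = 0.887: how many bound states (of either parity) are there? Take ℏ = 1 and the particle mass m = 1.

N = 4

The dimensionless depth is z₀ = a√(2mU₀)/ℏ = 0.887 × √(41.80) = 5.735.
The even/odd transcendental equations gain one root per π/2 in z₀, giving N = 1 + ⌊2z₀/π⌋ = 1 + ⌊3.651⌋ = 4.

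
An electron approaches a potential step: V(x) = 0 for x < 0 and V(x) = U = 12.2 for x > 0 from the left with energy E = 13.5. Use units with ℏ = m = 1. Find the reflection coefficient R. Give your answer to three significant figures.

R = 0.277

On each side the TISE gives plane waves with k = √(2m(E − V))/ℏ: k₁ = √(2·1·13.5) = 5.196, k₂ = √(2·1·1.3) = 1.612.
Continuity of ψ and ψ′ at the step yields the reflection amplitude r = (k₁ − k₂)/(k₁ + k₂) = 0.5263; thus R = |r|² = 0.2770, T = 0.7230.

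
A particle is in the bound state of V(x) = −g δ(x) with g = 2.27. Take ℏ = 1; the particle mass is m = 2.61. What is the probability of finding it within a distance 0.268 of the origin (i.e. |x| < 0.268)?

P = 0.958

The normalised bound state is ψ = √κ e^{−κ|x|} with κ = mg/ℏ² = 5.925.
P(|x| < d) = ∫_{−d}^{d} κ e^{−2κ|x|} dx = 1 − e^{−2κd} = 1 − e^{−3.176} = 0.9582.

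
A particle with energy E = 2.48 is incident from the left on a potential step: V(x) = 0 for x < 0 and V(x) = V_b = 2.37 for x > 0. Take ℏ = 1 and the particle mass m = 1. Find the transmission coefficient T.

The wavenumbers are k₁ = √(2mE)/ℏ = 2.227 on the left and k₂ = √(2m(E − V_b))/ℏ = 0.4690 on the right.
Matching ψ and ψ′ at x = 0 gives r = (k₁ − k₂)/(k₁ + k₂), so R = r² = 0.4252 and T = 1 − R = 0.5748.

T = 0.575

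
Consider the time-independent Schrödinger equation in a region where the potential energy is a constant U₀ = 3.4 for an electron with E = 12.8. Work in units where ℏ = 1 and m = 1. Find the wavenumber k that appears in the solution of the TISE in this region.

k = 4.34

With E > U₀ the solution is oscillatory, ψ ∝ e^{±ikx} with k = √(2m(E − U₀))/ℏ.
k = √(2 × 1 × 9.4) = 4.336.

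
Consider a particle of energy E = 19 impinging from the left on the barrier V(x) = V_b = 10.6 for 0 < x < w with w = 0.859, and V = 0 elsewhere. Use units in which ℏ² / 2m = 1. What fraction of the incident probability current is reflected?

Above the barrier the interior wavenumber is k₂ = √(2m(E − V_b))/ℏ = 2.898, giving phase k₂w = 2.490.
Matching at both interfaces gives T⁻¹ = 1 + V_b² sin²(k₂w) / [4E(E − V_b)] = 1.065, hence T = 0.939.
R = 1 − T = 0.0609.

R = 0.0609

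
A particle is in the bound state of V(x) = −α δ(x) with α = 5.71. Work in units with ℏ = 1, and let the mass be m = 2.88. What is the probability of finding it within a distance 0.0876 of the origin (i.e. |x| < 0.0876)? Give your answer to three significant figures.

P = 0.944

The normalised bound state is ψ = √κ e^{−κ|x|} with κ = mα/ℏ² = 16.44.
P(|x| < d) = ∫_{−d}^{d} κ e^{−2κ|x|} dx = 1 − e^{−2κd} = 1 − e^{−2.881} = 0.9439.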